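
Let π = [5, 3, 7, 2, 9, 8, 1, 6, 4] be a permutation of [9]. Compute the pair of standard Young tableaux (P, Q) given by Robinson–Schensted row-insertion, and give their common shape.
P = [1, 4, 8] / [2, 6] / [3, 7] / [5, 9];  Q = [1, 3, 5] / [2, 6] / [4, 8] / [7, 9];  common shape = (3, 2, 2, 2)

Row-insert the values π_1, π_2, … into P one at a time, bumping the leftmost entry strictly greater than the inserted value down to the next row. The recording tableau Q records, in position (i, j), the step at which that cell was added to P.
  Insert 5 (step 1): P = [5];  Q = [1]
  Insert 3 (step 2): P = [3] / [5];  Q = [1] / [2]
  Insert 7 (step 3): P = [3, 7] / [5];  Q = [1, 3] / [2]
  Insert 2 (step 4): P = [2, 7] / [3] / [5];  Q = [1, 3] / [2] / [4]
  Insert 9 (step 5): P = [2, 7, 9] / [3] / [5];  Q = [1, 3, 5] / [2] / [4]
  Insert 8 (step 6): P = [2, 7, 8] / [3, 9] / [5];  Q = [1, 3, 5] / [2, 6] / [4]
  Insert 1 (step 7): P = [1, 7, 8] / [2, 9] / [3] / [5];  Q = [1, 3, 5] / [2, 6] / [4] / [7]
  Insert 6 (step 8): P = [1, 6, 8] / [2, 7] / [3, 9] / [5];  Q = [1, 3, 5] / [2, 6] / [4, 8] / [7]
  Insert 4 (step 9): P = [1, 4, 8] / [2, 6] / [3, 7] / [5, 9];  Q = [1, 3, 5] / [2, 6] / [4, 8] / [7, 9]
Final shape: (3, 2, 2, 2).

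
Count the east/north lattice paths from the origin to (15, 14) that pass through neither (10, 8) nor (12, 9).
Number of paths = 48233828

Inclusion–exclusion. Total paths: C(29, 15) = 77558760. Through P₁: C(18, 10)·C(11, 5) = 20216196. Through P₂: C(21, 12)·C(8, 3) = 16460080. Since P₁ is strictly southwest of P₂, a monotone path through both must visit P₁ then P₂; paths through both = C(18, 10)·C(3, 2)·C(8, 3) = 7351344. Avoid both = 77558760 − 20216196 − 16460080 + 7351344 = 48233828.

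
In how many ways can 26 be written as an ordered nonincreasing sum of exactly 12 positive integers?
p(26, 12 parts) = 133

Partitions of n into exactly k parts are in bijection with partitions of n − k into at most k parts (subtract 1 from each part). So p(26, exactly 12) = p(14, parts ≤ 12). Computing via the recurrence p(m, j) = p(m, j−1) + p(m−j, j) gives 133.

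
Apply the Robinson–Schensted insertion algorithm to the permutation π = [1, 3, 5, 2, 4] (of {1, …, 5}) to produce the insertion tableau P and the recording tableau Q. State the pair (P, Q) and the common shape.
P = [1, 2, 4] / [3, 5];  Q = [1, 2, 3] / [4, 5];  common shape = (3, 2)

Row-insert the values π_1, π_2, … into P one at a time, bumping the leftmost entry strictly greater than the inserted value down to the next row. The recording tableau Q records, in position (i, j), the step at which that cell was added to P.
  Insert 1 (step 1): P = [1];  Q = [1]
  Insert 3 (step 2): P = [1, 3];  Q = [1, 2]
  Insert 5 (step 3): P = [1, 3, 5];  Q = [1, 2, 3]
  Insert 2 (step 4): P = [1, 2, 5] / [3];  Q = [1, 2, 3] / [4]
  Insert 4 (step 5): P = [1, 2, 4] / [3, 5];  Q = [1, 2, 3] / [4, 5]
Final shape: (3, 2).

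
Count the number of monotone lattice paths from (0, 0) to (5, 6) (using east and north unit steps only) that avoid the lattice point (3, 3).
Number of paths = 262

Total paths from (0, 0) to (5, 6): C(11, 5) = 462. Paths through (3, 3): (paths (0, 0) → (3, 3)) × (paths (3, 3) → (5, 6)) = C(6, 3) · C(5, 2) = 20 · 10 = 200. Avoidance count = 462 − 200 = 262.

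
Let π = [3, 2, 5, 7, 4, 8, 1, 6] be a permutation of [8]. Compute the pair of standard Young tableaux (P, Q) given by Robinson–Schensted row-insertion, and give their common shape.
P = [1, 4, 6, 8] / [2, 5, 7] / [3];  Q = [1, 3, 4, 6] / [2, 5, 8] / [7];  common shape = (4, 3, 1)

Row-insert the values π_1, π_2, … into P one at a time, bumping the leftmost entry strictly greater than the inserted value down to the next row. The recording tableau Q records, in position (i, j), the step at which that cell was added to P.
  Insert 3 (step 1): P = [3];  Q = [1]
  Insert 2 (step 2): P = [2] / [3];  Q = [1] / [2]
  Insert 5 (step 3): P = [2, 5] / [3];  Q = [1, 3] / [2]
  Insert 7 (step 4): P = [2, 5, 7] / [3];  Q = [1, 3, 4] / [2]
  Insert 4 (step 5): P = [2, 4, 7] / [3, 5];  Q = [1, 3, 4] / [2, 5]
  Insert 8 (step 6): P = [2, 4, 7, 8] / [3, 5];  Q = [1, 3, 4, 6] / [2, 5]
  Insert 1 (step 7): P = [1, 4, 7, 8] / [2, 5] / [3];  Q = [1, 3, 4, 6] / [2, 5] / [7]
  Insert 6 (step 8): P = [1, 4, 6, 8] / [2, 5, 7] / [3];  Q = [1, 3, 4, 6] / [2, 5, 8] / [7]
Final shape: (4, 3, 1).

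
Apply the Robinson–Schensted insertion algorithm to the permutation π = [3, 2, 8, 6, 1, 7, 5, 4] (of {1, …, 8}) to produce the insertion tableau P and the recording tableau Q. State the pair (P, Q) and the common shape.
P = [1, 4, 7] / [2, 5] / [3, 6] / [8];  Q = [1, 3, 6] / [2, 4] / [5, 7] / [8];  common shape = (3, 2, 2, 1)

Row-insert the values π_1, π_2, … into P one at a time, bumping the leftmost entry strictly greater than the inserted value down to the next row. The recording tableau Q records, in position (i, j), the step at which that cell was added to P.
  Insert 3 (step 1): P = [3];  Q = [1]
  Insert 2 (step 2): P = [2] / [3];  Q = [1] / [2]
  Insert 8 (step 3): P = [2, 8] / [3];  Q = [1, 3] / [2]
  Insert 6 (step 4): P = [2, 6] / [3, 8];  Q = [1, 3] / [2, 4]
  Insert 1 (step 5): P = [1, 6] / [2, 8] / [3];  Q = [1, 3] / [2, 4] / [5]
  Insert 7 (step 6): P = [1, 6, 7] / [2, 8] / [3];  Q = [1, 3, 6] / [2, 4] / [5]
  Insert 5 (step 7): P = [1, 5, 7] / [2, 6] / [3, 8];  Q = [1, 3, 6] / [2, 4] / [5, 7]
  Insert 4 (step 8): P = [1, 4, 7] / [2, 5] / [3, 6] / [8];  Q = [1, 3, 6] / [2, 4] / [5, 7] / [8]
Final shape: (3, 2, 2, 1).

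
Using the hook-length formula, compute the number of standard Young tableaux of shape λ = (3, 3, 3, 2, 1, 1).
# SYT of shape (3, 3, 3, 2, 1, 1) = 6435

Hook-length formula: f^λ = n! / Π hook(c), product over all cells c of the Young diagram. For λ = (3, 3, 3, 2, 1, 1), n = 13 boxes. Hook lengths by row (left-to-right, top-to-bottom): [8, 5, 3]; [7, 4, 2]; [6, 3, 1]; [4, 1]; [2]; [1]. Product of hooks = 967680. So f^λ = 13! / 967680 = 6227020800 / 967680 = 6435.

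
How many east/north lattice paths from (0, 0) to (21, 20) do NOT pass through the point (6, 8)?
Number of paths = 216925205640

Total paths from (0, 0) to (21, 20): C(41, 21) = 269128937220. Paths through (6, 8): (paths (0, 0) → (6, 8)) × (paths (6, 8) → (21, 20)) = C(14, 6) · C(27, 15) = 3003 · 17383860 = 52203731580. Avoidance count = 269128937220 − 52203731580 = 216925205640.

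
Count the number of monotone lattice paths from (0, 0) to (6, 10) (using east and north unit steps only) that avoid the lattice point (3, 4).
Number of paths = 5068

Total paths from (0, 0) to (6, 10): C(16, 6) = 8008. Paths through (3, 4): (paths (0, 0) → (3, 4)) × (paths (3, 4) → (6, 10)) = C(7, 3) · C(9, 3) = 35 · 84 = 2940. Avoidance count = 8008 − 2940 = 5068.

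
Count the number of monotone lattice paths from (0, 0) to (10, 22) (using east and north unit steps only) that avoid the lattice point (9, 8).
Number of paths = 64147590

Total paths from (0, 0) to (10, 22): C(32, 10) = 64512240. Paths through (9, 8): (paths (0, 0) → (9, 8)) × (paths (9, 8) → (10, 22)) = C(17, 9) · C(15, 1) = 24310 · 15 = 364650. Avoidance count = 64512240 − 364650 = 64147590.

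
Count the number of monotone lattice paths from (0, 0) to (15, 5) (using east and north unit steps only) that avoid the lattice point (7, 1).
Number of paths = 11544

Total paths from (0, 0) to (15, 5): C(20, 15) = 15504. Paths through (7, 1): (paths (0, 0) → (7, 1)) × (paths (7, 1) → (15, 5)) = C(8, 7) · C(12, 8) = 8 · 495 = 3960. Avoidance count = 15504 − 3960 = 11544.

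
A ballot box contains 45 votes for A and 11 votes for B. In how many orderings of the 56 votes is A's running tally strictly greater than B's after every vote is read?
Strict-lead orderings = 90404916420

Total orderings of the 56 votes with 45 for A: C(56, 45) = 148902215280. By the Bertrand ballot formula (Cycle Lemma / reflection principle), the number of orderings in which A is strictly ahead of B throughout is (p − q)/(p + q) · C(p + q, p) = (45 − 11)/(45 + 11) · 148902215280 = 90404916420.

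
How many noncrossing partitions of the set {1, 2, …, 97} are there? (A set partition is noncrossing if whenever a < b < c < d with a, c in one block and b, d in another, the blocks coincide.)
C_97 = 14657929356129575437016877846657032761712954950899755100

These noncrossing partitions are counted by the Catalan number C_n = (1/(n + 1)) · C(2n, n). For n = 97: C_97 = (1/98) · C(194, 97) = 1436477076900698392827654028972389210647869585188175999800/98 = 14657929356129575437016877846657032761712954950899755100.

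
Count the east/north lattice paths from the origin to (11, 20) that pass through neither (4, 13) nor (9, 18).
Number of paths = 51981765

Inclusion–exclusion. Total paths: C(31, 11) = 84672315. Through P₁: C(17, 4)·C(14, 7) = 8168160. Through P₂: C(27, 9)·C(4, 2) = 28120950. Since P₁ is strictly southwest of P₂, a monotone path through both must visit P₁ then P₂; paths through both = C(17, 4)·C(10, 5)·C(4, 2) = 3598560. Avoid both = 84672315 − 8168160 − 28120950 + 3598560 = 51981765.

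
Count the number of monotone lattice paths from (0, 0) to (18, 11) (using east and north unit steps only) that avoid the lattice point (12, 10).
Number of paths = 30070768

Total paths from (0, 0) to (18, 11): C(29, 18) = 34597290. Paths through (12, 10): (paths (0, 0) → (12, 10)) × (paths (12, 10) → (18, 11)) = C(22, 12) · C(7, 6) = 646646 · 7 = 4526522. Avoidance count = 34597290 − 4526522 = 30070768.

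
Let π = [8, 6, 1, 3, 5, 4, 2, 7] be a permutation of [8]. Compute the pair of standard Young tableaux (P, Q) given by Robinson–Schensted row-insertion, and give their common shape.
P = [1, 2, 4, 7] / [3] / [5] / [6] / [8];  Q = [1, 4, 5, 8] / [2] / [3] / [6] / [7];  common shape = (4, 1, 1, 1, 1)

Row-insert the values π_1, π_2, … into P one at a time, bumping the leftmost entry strictly greater than the inserted value down to the next row. The recording tableau Q records, in position (i, j), the step at which that cell was added to P.
  Insert 8 (step 1): P = [8];  Q = [1]
  Insert 6 (step 2): P = [6] / [8];  Q = [1] / [2]
  Insert 1 (step 3): P = [1] / [6] / [8];  Q = [1] / [2] / [3]
  Insert 3 (step 4): P = [1, 3] / [6] / [8];  Q = [1, 4] / [2] / [3]
  Insert 5 (step 5): P = [1, 3, 5] / [6] / [8];  Q = [1, 4, 5] / [2] / [3]
  Insert 4 (step 6): P = [1, 3, 4] / [5] / [6] / [8];  Q = [1, 4, 5] / [2] / [3] / [6]
  Insert 2 (step 7): P = [1, 2, 4] / [3] / [5] / [6] / [8];  Q = [1, 4, 5] / [2] / [3] / [6] / [7]
  Insert 7 (step 8): P = [1, 2, 4, 7] / [3] / [5] / [6] / [8];  Q = [1, 4, 5, 8] / [2] / [3] / [6] / [7]
Final shape: (4, 1, 1, 1, 1).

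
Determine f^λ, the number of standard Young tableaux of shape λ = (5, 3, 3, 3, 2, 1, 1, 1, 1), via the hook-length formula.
# SYT of shape (5, 3, 3, 3, 2, 1, 1, 1, 1) = 52229100

Hook-length formula: f^λ = n! / Π hook(c), product over all cells c of the Young diagram. For λ = (5, 3, 3, 3, 2, 1, 1, 1, 1), n = 20 boxes. Hook lengths by row (left-to-right, top-to-bottom): [13, 8, 6, 2, 1]; [10, 5, 3]; [9, 4, 2]; [8, 3, 1]; [6, 1]; [4]; [3]; [2]; [1]. Product of hooks = 46581350400. So f^λ = 20! / 46581350400 = 2432902008176640000 / 46581350400 = 52229100.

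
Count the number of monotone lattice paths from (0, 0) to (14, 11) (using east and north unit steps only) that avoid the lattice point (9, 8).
Number of paths = 3096040

Total paths from (0, 0) to (14, 11): C(25, 14) = 4457400. Paths through (9, 8): (paths (0, 0) → (9, 8)) × (paths (9, 8) → (14, 11)) = C(17, 9) · C(8, 5) = 24310 · 56 = 1361360. Avoidance count = 4457400 − 1361360 = 3096040.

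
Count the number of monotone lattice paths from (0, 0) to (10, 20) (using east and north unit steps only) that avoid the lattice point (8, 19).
Number of paths = 23384790

Total paths from (0, 0) to (10, 20): C(30, 10) = 30045015. Paths through (8, 19): (paths (0, 0) → (8, 19)) × (paths (8, 19) → (10, 20)) = C(27, 8) · C(3, 2) = 2220075 · 3 = 6660225. Avoidance count = 30045015 − 6660225 = 23384790.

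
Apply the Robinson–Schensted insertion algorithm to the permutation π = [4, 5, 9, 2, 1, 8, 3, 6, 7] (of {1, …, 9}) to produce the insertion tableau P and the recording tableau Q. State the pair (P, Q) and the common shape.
P = [1, 3, 6, 7] / [2, 5, 8] / [4, 9];  Q = [1, 2, 3, 9] / [4, 6, 8] / [5, 7];  common shape = (4, 3, 2)

Row-insert the values π_1, π_2, … into P one at a time, bumping the leftmost entry strictly greater than the inserted value down to the next row. The recording tableau Q records, in position (i, j), the step at which that cell was added to P.
  Insert 4 (step 1): P = [4];  Q = [1]
  Insert 5 (step 2): P = [4, 5];  Q = [1, 2]
  Insert 9 (step 3): P = [4, 5, 9];  Q = [1, 2, 3]
  Insert 2 (step 4): P = [2, 5, 9] / [4];  Q = [1, 2, 3] / [4]
  Insert 1 (step 5): P = [1, 5, 9] / [2] / [4];  Q = [1, 2, 3] / [4] / [5]
  Insert 8 (step 6): P = [1, 5, 8] / [2, 9] / [4];  Q = [1, 2, 3] / [4, 6] / [5]
  Insert 3 (step 7): P = [1, 3, 8] / [2, 5] / [4, 9];  Q = [1, 2, 3] / [4, 6] / [5, 7]
  Insert 6 (step 8): P = [1, 3, 6] / [2, 5, 8] / [4, 9];  Q = [1, 2, 3] / [4, 6, 8] / [5, 7]
  Insert 7 (step 9): P = [1, 3, 6, 7] / [2, 5, 8] / [4, 9];  Q = [1, 2, 3, 9] / [4, 6, 8] / [5, 7]
Final shape: (4, 3, 2).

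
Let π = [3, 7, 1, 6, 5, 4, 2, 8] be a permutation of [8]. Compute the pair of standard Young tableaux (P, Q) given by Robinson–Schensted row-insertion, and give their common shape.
P = [1, 2, 8] / [3, 4] / [5] / [6] / [7];  Q = [1, 2, 8] / [3, 4] / [5] / [6] / [7];  common shape = (3, 2, 1, 1, 1)

Row-insert the values π_1, π_2, … into P one at a time, bumping the leftmost entry strictly greater than the inserted value down to the next row. The recording tableau Q records, in position (i, j), the step at which that cell was added to P.
  Insert 3 (step 1): P = [3];  Q = [1]
  Insert 7 (step 2): P = [3, 7];  Q = [1, 2]
  Insert 1 (step 3): P = [1, 7] / [3];  Q = [1, 2] / [3]
  Insert 6 (step 4): P = [1, 6] / [3, 7];  Q = [1, 2] / [3, 4]
  Insert 5 (step 5): P = [1, 5] / [3, 6] / [7];  Q = [1, 2] / [3, 4] / [5]
  Insert 4 (step 6): P = [1, 4] / [3, 5] / [6] / [7];  Q = [1, 2] / [3, 4] / [5] / [6]
  Insert 2 (step 7): P = [1, 2] / [3, 4] / [5] / [6] / [7];  Q = [1, 2] / [3, 4] / [5] / [6] / [7]
  Insert 8 (step 8): P = [1, 2, 8] / [3, 4] / [5] / [6] / [7];  Q = [1, 2, 8] / [3, 4] / [5] / [6] / [7]
Final shape: (3, 2, 1, 1, 1).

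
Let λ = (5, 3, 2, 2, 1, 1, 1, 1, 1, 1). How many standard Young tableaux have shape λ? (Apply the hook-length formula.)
# SYT of shape (5, 3, 2, 2, 1, 1, 1, 1, 1, 1) = 1790100

Hook-length formula: f^λ = n! / Π hook(c), product over all cells c of the Young diagram. For λ = (5, 3, 2, 2, 1, 1, 1, 1, 1, 1), n = 18 boxes. Hook lengths by row (left-to-right, top-to-bottom): [14, 7, 4, 2, 1]; [11, 4, 1]; [9, 2]; [8, 1]; [6]; [5]; [4]; [3]; [2]; [1]. Product of hooks = 3576545280. So f^λ = 18! / 3576545280 = 6402373705728000 / 3576545280 = 1790100.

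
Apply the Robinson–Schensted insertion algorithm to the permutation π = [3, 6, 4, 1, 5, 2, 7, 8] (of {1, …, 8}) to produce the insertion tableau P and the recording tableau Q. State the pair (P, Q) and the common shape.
P = [1, 2, 5, 7, 8] / [3, 4] / [6];  Q = [1, 2, 5, 7, 8] / [3, 6] / [4];  common shape = (5, 2, 1)

Row-insert the values π_1, π_2, … into P one at a time, bumping the leftmost entry strictly greater than the inserted value down to the next row. The recording tableau Q records, in position (i, j), the step at which that cell was added to P.
  Insert 3 (step 1): P = [3];  Q = [1]
  Insert 6 (step 2): P = [3, 6];  Q = [1, 2]
  Insert 4 (step 3): P = [3, 4] / [6];  Q = [1, 2] / [3]
  Insert 1 (step 4): P = [1, 4] / [3] / [6];  Q = [1, 2] / [3] / [4]
  Insert 5 (step 5): P = [1, 4, 5] / [3] / [6];  Q = [1, 2, 5] / [3] / [4]
  Insert 2 (step 6): P = [1, 2, 5] / [3, 4] / [6];  Q = [1, 2, 5] / [3, 6] / [4]
  Insert 7 (step 7): P = [1, 2, 5, 7] / [3, 4] / [6];  Q = [1, 2, 5, 7] / [3, 6] / [4]
  Insert 8 (step 8): P = [1, 2, 5, 7, 8] / [3, 4] / [6];  Q = [1, 2, 5, 7, 8] / [3, 6] / [4]
Final shape: (5, 2, 1).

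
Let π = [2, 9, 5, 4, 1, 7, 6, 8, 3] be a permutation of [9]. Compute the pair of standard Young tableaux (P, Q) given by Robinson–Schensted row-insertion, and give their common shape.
P = [1, 3, 6, 8] / [2, 4] / [5, 7] / [9];  Q = [1, 2, 6, 8] / [3, 7] / [4, 9] / [5];  common shape = (4, 2, 2, 1)

Row-insert the values π_1, π_2, … into P one at a time, bumping the leftmost entry strictly greater than the inserted value down to the next row. The recording tableau Q records, in position (i, j), the step at which that cell was added to P.
  Insert 2 (step 1): P = [2];  Q = [1]
  Insert 9 (step 2): P = [2, 9];  Q = [1, 2]
  Insert 5 (step 3): P = [2, 5] / [9];  Q = [1, 2] / [3]
  Insert 4 (step 4): P = [2, 4] / [5] / [9];  Q = [1, 2] / [3] / [4]
  Insert 1 (step 5): P = [1, 4] / [2] / [5] / [9];  Q = [1, 2] / [3] / [4] / [5]
  Insert 7 (step 6): P = [1, 4, 7] / [2] / [5] / [9];  Q = [1, 2, 6] / [3] / [4] / [5]
  Insert 6 (step 7): P = [1, 4, 6] / [2, 7] / [5] / [9];  Q = [1, 2, 6] / [3, 7] / [4] / [5]
  Insert 8 (step 8): P = [1, 4, 6, 8] / [2, 7] / [5] / [9];  Q = [1, 2, 6, 8] / [3, 7] / [4] / [5]
  Insert 3 (step 9): P = [1, 3, 6, 8] / [2, 4] / [5, 7] / [9];  Q = [1, 2, 6, 8] / [3, 7] / [4, 9] / [5]
Final shape: (4, 2, 2, 1).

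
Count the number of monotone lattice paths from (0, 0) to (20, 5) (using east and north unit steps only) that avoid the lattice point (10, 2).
Number of paths = 34254

Total paths from (0, 0) to (20, 5): C(25, 20) = 53130. Paths through (10, 2): (paths (0, 0) → (10, 2)) × (paths (10, 2) → (20, 5)) = C(12, 10) · C(13, 10) = 66 · 286 = 18876. Avoidance count = 53130 − 18876 = 34254.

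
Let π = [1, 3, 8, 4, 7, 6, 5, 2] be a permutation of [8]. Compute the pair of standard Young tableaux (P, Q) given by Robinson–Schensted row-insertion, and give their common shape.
P = [1, 2, 4, 5] / [3] / [6] / [7] / [8];  Q = [1, 2, 3, 5] / [4] / [6] / [7] / [8];  common shape = (4, 1, 1, 1, 1)

Row-insert the values π_1, π_2, … into P one at a time, bumping the leftmost entry strictly greater than the inserted value down to the next row. The recording tableau Q records, in position (i, j), the step at which that cell was added to P.
  Insert 1 (step 1): P = [1];  Q = [1]
  Insert 3 (step 2): P = [1, 3];  Q = [1, 2]
  Insert 8 (step 3): P = [1, 3, 8];  Q = [1, 2, 3]
  Insert 4 (step 4): P = [1, 3, 4] / [8];  Q = [1, 2, 3] / [4]
  Insert 7 (step 5): P = [1, 3, 4, 7] / [8];  Q = [1, 2, 3, 5] / [4]
  Insert 6 (step 6): P = [1, 3, 4, 6] / [7] / [8];  Q = [1, 2, 3, 5] / [4] / [6]
  Insert 5 (step 7): P = [1, 3, 4, 5] / [6] / [7] / [8];  Q = [1, 2, 3, 5] / [4] / [6] / [7]
  Insert 2 (step 8): P = [1, 2, 4, 5] / [3] / [6] / [7] / [8];  Q = [1, 2, 3, 5] / [4] / [6] / [7] / [8]
Final shape: (4, 1, 1, 1, 1).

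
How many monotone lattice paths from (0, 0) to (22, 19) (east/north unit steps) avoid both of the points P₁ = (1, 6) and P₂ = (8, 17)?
Number of paths = 238063727040

Inclusion–exclusion. Total paths: C(41, 22) = 244662670200. Through P₁: C(7, 1)·C(34, 21) = 6495886320. Through P₂: C(25, 8)·C(16, 14) = 129789000. Since P₁ is strictly southwest of P₂, a monotone path through both must visit P₁ then P₂; paths through both = C(7, 1)·C(18, 7)·C(16, 14) = 26732160. Avoid both = 244662670200 − 6495886320 − 129789000 + 26732160 = 238063727040.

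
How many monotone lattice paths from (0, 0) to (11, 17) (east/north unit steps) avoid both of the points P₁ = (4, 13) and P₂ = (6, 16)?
Number of paths = 20383902

Inclusion–exclusion. Total paths: C(28, 11) = 21474180. Through P₁: C(17, 4)·C(11, 7) = 785400. Through P₂: C(22, 6)·C(6, 5) = 447678. Since P₁ is strictly southwest of P₂, a monotone path through both must visit P₁ then P₂; paths through both = C(17, 4)·C(5, 2)·C(6, 5) = 142800. Avoid both = 21474180 − 785400 − 447678 + 142800 = 20383902.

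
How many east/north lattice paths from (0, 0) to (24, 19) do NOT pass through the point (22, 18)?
Number of paths = 460331646450

Total paths from (0, 0) to (24, 19): C(43, 24) = 800472431850. Paths through (22, 18): (paths (0, 0) → (22, 18)) × (paths (22, 18) → (24, 19)) = C(40, 22) · C(3, 2) = 113380261800 · 3 = 340140785400. Avoidance count = 800472431850 − 340140785400 = 460331646450.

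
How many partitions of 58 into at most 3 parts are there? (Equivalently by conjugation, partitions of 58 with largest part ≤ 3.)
p(58, parts ≤ 3) = 310

Use the recurrence p(n, m) = p(n, m−1) + p(n−m, m): either the largest part is < m (count p(n, m−1)) or the largest part is exactly m (remove one copy of m, count p(n−m, m)). With p(0, ·) = 1 this gives p(58, parts ≤ 3) = 310. (By conjugating Young diagrams, this also counts partitions of 58 into at most 3 parts.)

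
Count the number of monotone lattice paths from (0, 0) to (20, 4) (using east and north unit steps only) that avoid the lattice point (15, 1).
Number of paths = 9730

Total paths from (0, 0) to (20, 4): C(24, 20) = 10626. Paths through (15, 1): (paths (0, 0) → (15, 1)) × (paths (15, 1) → (20, 4)) = C(16, 15) · C(8, 5) = 16 · 56 = 896. Avoidance count = 10626 − 896 = 9730.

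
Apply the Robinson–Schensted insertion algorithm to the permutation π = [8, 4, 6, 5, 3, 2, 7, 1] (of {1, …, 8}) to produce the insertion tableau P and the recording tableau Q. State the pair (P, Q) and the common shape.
P = [1, 5, 7] / [2] / [3] / [4] / [6] / [8];  Q = [1, 3, 7] / [2] / [4] / [5] / [6] / [8];  common shape = (3, 1, 1, 1, 1, 1)

Row-insert the values π_1, π_2, … into P one at a time, bumping the leftmost entry strictly greater than the inserted value down to the next row. The recording tableau Q records, in position (i, j), the step at which that cell was added to P.
  Insert 8 (step 1): P = [8];  Q = [1]
  Insert 4 (step 2): P = [4] / [8];  Q = [1] / [2]
  Insert 6 (step 3): P = [4, 6] / [8];  Q = [1, 3] / [2]
  Insert 5 (step 4): P = [4, 5] / [6] / [8];  Q = [1, 3] / [2] / [4]
  Insert 3 (step 5): P = [3, 5] / [4] / [6] / [8];  Q = [1, 3] / [2] / [4] / [5]
  Insert 2 (step 6): P = [2, 5] / [3] / [4] / [6] / [8];  Q = [1, 3] / [2] / [4] / [5] / [6]
  Insert 7 (step 7): P = [2, 5, 7] / [3] / [4] / [6] / [8];  Q = [1, 3, 7] / [2] / [4] / [5] / [6]
  Insert 1 (step 8): P = [1, 5, 7] / [2] / [3] / [4] / [6] / [8];  Q = [1, 3, 7] / [2] / [4] / [5] / [6] / [8]
Final shape: (3, 1, 1, 1, 1, 1).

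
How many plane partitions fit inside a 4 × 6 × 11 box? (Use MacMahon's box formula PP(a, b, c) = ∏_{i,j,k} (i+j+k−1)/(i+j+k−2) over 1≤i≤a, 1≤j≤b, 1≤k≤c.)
PP(4, 6, 11) = 14675134144320

Evaluate the triple product over i = 1..4, j = 1..6, k = 1..11. The factors are (2/1) · (3/2) · (4/3) · (5/4) · (6/5) · (7/6) · (8/7) · (9/8) · … (264 factors total). The numerators and denominators telescope so the product is an integer; carrying out the multiplication exactly gives PP(4, 6, 11) = 14675134144320.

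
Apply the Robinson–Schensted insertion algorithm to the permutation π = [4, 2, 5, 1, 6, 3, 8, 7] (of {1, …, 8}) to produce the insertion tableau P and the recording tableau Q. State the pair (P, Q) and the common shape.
P = [1, 3, 6, 7] / [2, 5, 8] / [4];  Q = [1, 3, 5, 7] / [2, 6, 8] / [4];  common shape = (4, 3, 1)

Row-insert the values π_1, π_2, … into P one at a time, bumping the leftmost entry strictly greater than the inserted value down to the next row. The recording tableau Q records, in position (i, j), the step at which that cell was added to P.
  Insert 4 (step 1): P = [4];  Q = [1]
  Insert 2 (step 2): P = [2] / [4];  Q = [1] / [2]
  Insert 5 (step 3): P = [2, 5] / [4];  Q = [1, 3] / [2]
  Insert 1 (step 4): P = [1, 5] / [2] / [4];  Q = [1, 3] / [2] / [4]
  Insert 6 (step 5): P = [1, 5, 6] / [2] / [4];  Q = [1, 3, 5] / [2] / [4]
  Insert 3 (step 6): P = [1, 3, 6] / [2, 5] / [4];  Q = [1, 3, 5] / [2, 6] / [4]
  Insert 8 (step 7): P = [1, 3, 6, 8] / [2, 5] / [4];  Q = [1, 3, 5, 7] / [2, 6] / [4]
  Insert 7 (step 8): P = [1, 3, 6, 7] / [2, 5, 8] / [4];  Q = [1, 3, 5, 7] / [2, 6, 8] / [4]
Final shape: (4, 3, 1).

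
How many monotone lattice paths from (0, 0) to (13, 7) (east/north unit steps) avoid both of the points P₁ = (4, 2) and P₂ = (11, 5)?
Number of paths = 32082

Inclusion–exclusion. Total paths: C(20, 13) = 77520. Through P₁: C(6, 4)·C(14, 9) = 30030. Through P₂: C(16, 11)·C(4, 2) = 26208. Since P₁ is strictly southwest of P₂, a monotone path through both must visit P₁ then P₂; paths through both = C(6, 4)·C(10, 7)·C(4, 2) = 10800. Avoid both = 77520 − 30030 − 26208 + 10800 = 32082.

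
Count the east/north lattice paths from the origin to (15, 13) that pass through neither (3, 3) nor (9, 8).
Number of paths = 17546900

Inclusion–exclusion. Total paths: C(28, 15) = 37442160. Through P₁: C(6, 3)·C(22, 12) = 12932920. Through P₂: C(17, 9)·C(11, 6) = 11231220. Since P₁ is strictly southwest of P₂, a monotone path through both must visit P₁ then P₂; paths through both = C(6, 3)·C(11, 6)·C(11, 6) = 4268880. Avoid both = 37442160 − 12932920 − 11231220 + 4268880 = 17546900.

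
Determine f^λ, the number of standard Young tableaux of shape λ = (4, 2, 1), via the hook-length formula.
# SYT of shape (4, 2, 1) = 35

Hook-length formula: f^λ = n! / Π hook(c), product over all cells c of the Young diagram. For λ = (4, 2, 1), n = 7 boxes. Hook lengths by row (left-to-right, top-to-bottom): [6, 4, 2, 1]; [3, 1]; [1]. Product of hooks = 144. So f^λ = 7! / 144 = 5040 / 144 = 35.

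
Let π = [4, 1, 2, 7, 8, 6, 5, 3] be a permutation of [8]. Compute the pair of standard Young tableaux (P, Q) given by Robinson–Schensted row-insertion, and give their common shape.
P = [1, 2, 3, 8] / [4, 5] / [6] / [7];  Q = [1, 3, 4, 5] / [2, 6] / [7] / [8];  common shape = (4, 2, 1, 1)

Row-insert the values π_1, π_2, … into P one at a time, bumping the leftmost entry strictly greater than the inserted value down to the next row. The recording tableau Q records, in position (i, j), the step at which that cell was added to P.
  Insert 4 (step 1): P = [4];  Q = [1]
  Insert 1 (step 2): P = [1] / [4];  Q = [1] / [2]
  Insert 2 (step 3): P = [1, 2] / [4];  Q = [1, 3] / [2]
  Insert 7 (step 4): P = [1, 2, 7] / [4];  Q = [1, 3, 4] / [2]
  Insert 8 (step 5): P = [1, 2, 7, 8] / [4];  Q = [1, 3, 4, 5] / [2]
  Insert 6 (step 6): P = [1, 2, 6, 8] / [4, 7];  Q = [1, 3, 4, 5] / [2, 6]
  Insert 5 (step 7): P = [1, 2, 5, 8] / [4, 6] / [7];  Q = [1, 3, 4, 5] / [2, 6] / [7]
  Insert 3 (step 8): P = [1, 2, 3, 8] / [4, 5] / [6] / [7];  Q = [1, 3, 4, 5] / [2, 6] / [7] / [8]
Final shape: (4, 2, 1, 1).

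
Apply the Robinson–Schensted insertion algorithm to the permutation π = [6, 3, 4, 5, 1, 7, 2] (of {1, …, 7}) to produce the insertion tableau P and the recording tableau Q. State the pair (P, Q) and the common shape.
P = [1, 2, 5, 7] / [3, 4] / [6];  Q = [1, 3, 4, 6] / [2, 7] / [5];  common shape = (4, 2, 1)

Row-insert the values π_1, π_2, … into P one at a time, bumping the leftmost entry strictly greater than the inserted value down to the next row. The recording tableau Q records, in position (i, j), the step at which that cell was added to P.
  Insert 6 (step 1): P = [6];  Q = [1]
  Insert 3 (step 2): P = [3] / [6];  Q = [1] / [2]
  Insert 4 (step 3): P = [3, 4] / [6];  Q = [1, 3] / [2]
  Insert 5 (step 4): P = [3, 4, 5] / [6];  Q = [1, 3, 4] / [2]
  Insert 1 (step 5): P = [1, 4, 5] / [3] / [6];  Q = [1, 3, 4] / [2] / [5]
  Insert 7 (step 6): P = [1, 4, 5, 7] / [3] / [6];  Q = [1, 3, 4, 6] / [2] / [5]
  Insert 2 (step 7): P = [1, 2, 5, 7] / [3, 4] / [6];  Q = [1, 3, 4, 6] / [2, 7] / [5]
Final shape: (4, 2, 1).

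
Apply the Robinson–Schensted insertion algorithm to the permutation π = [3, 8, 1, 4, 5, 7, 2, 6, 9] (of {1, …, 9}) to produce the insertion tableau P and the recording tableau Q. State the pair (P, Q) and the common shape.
P = [1, 2, 5, 6, 9] / [3, 4, 7] / [8];  Q = [1, 2, 5, 6, 9] / [3, 4, 8] / [7];  common shape = (5, 3, 1)

Row-insert the values π_1, π_2, … into P one at a time, bumping the leftmost entry strictly greater than the inserted value down to the next row. The recording tableau Q records, in position (i, j), the step at which that cell was added to P.
  Insert 3 (step 1): P = [3];  Q = [1]
  Insert 8 (step 2): P = [3, 8];  Q = [1, 2]
  Insert 1 (step 3): P = [1, 8] / [3];  Q = [1, 2] / [3]
  Insert 4 (step 4): P = [1, 4] / [3, 8];  Q = [1, 2] / [3, 4]
  Insert 5 (step 5): P = [1, 4, 5] / [3, 8];  Q = [1, 2, 5] / [3, 4]
  Insert 7 (step 6): P = [1, 4, 5, 7] / [3, 8];  Q = [1, 2, 5, 6] / [3, 4]
  Insert 2 (step 7): P = [1, 2, 5, 7] / [3, 4] / [8];  Q = [1, 2, 5, 6] / [3, 4] / [7]
  Insert 6 (step 8): P = [1, 2, 5, 6] / [3, 4, 7] / [8];  Q = [1, 2, 5, 6] / [3, 4, 8] / [7]
  Insert 9 (step 9): P = [1, 2, 5, 6, 9] / [3, 4, 7] / [8];  Q = [1, 2, 5, 6, 9] / [3, 4, 8] / [7]
Final shape: (5, 3, 1).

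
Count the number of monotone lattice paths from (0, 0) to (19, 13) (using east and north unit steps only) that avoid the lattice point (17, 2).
Number of paths = 347360262

Total paths from (0, 0) to (19, 13): C(32, 19) = 347373600. Paths through (17, 2): (paths (0, 0) → (17, 2)) × (paths (17, 2) → (19, 13)) = C(19, 17) · C(13, 2) = 171 · 78 = 13338. Avoidance count = 347373600 − 13338 = 347360262.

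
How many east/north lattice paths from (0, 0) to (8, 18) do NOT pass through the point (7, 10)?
Number of paths = 1387243

Total paths from (0, 0) to (8, 18): C(26, 8) = 1562275. Paths through (7, 10): (paths (0, 0) → (7, 10)) × (paths (7, 10) → (8, 18)) = C(17, 7) · C(9, 1) = 19448 · 9 = 175032. Avoidance count = 1562275 − 175032 = 1387243.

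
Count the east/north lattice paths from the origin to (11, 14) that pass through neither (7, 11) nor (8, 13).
Number of paths = 2911488

Inclusion–exclusion. Total paths: C(25, 11) = 4457400. Through P₁: C(18, 7)·C(7, 4) = 1113840. Through P₂: C(21, 8)·C(4, 3) = 813960. Since P₁ is strictly southwest of P₂, a monotone path through both must visit P₁ then P₂; paths through both = C(18, 7)·C(3, 1)·C(4, 3) = 381888. Avoid both = 4457400 − 1113840 − 813960 + 381888 = 2911488.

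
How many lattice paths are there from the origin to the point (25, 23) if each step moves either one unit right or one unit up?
Number of paths = 30957699535776

A monotone lattice path from (0, 0) to (25, 23) consists of 25 east steps and 23 north steps in some order, so it is determined by which 25 of the 48 steps are east. The count is C(48, 25) = 30957699535776.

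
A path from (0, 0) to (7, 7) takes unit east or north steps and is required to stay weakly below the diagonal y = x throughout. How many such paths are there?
Number of paths = 429

By the reflection principle (André's argument), the number of monotone paths to (7, 7) with n ≤ m that never go above y = x is C(14, 7) − C(14, 8) = 3432 − 3003 = 429.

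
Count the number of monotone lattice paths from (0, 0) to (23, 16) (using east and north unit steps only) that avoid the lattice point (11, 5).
Number of paths = 31805384286

Total paths from (0, 0) to (23, 16): C(39, 23) = 37711260990. Paths through (11, 5): (paths (0, 0) → (11, 5)) × (paths (11, 5) → (23, 16)) = C(16, 11) · C(23, 12) = 4368 · 1352078 = 5905876704. Avoidance count = 37711260990 − 5905876704 = 31805384286.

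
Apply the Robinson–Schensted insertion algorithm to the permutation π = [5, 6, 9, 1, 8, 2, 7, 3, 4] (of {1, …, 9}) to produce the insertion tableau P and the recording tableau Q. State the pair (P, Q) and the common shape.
P = [1, 2, 3, 4] / [5, 6, 7] / [8] / [9];  Q = [1, 2, 3, 9] / [4, 5, 7] / [6] / [8];  common shape = (4, 3, 1, 1)

Row-insert the values π_1, π_2, … into P one at a time, bumping the leftmost entry strictly greater than the inserted value down to the next row. The recording tableau Q records, in position (i, j), the step at which that cell was added to P.
  Insert 5 (step 1): P = [5];  Q = [1]
  Insert 6 (step 2): P = [5, 6];  Q = [1, 2]
  Insert 9 (step 3): P = [5, 6, 9];  Q = [1, 2, 3]
  Insert 1 (step 4): P = [1, 6, 9] / [5];  Q = [1, 2, 3] / [4]
  Insert 8 (step 5): P = [1, 6, 8] / [5, 9];  Q = [1, 2, 3] / [4, 5]
  Insert 2 (step 6): P = [1, 2, 8] / [5, 6] / [9];  Q = [1, 2, 3] / [4, 5] / [6]
  Insert 7 (step 7): P = [1, 2, 7] / [5, 6, 8] / [9];  Q = [1, 2, 3] / [4, 5, 7] / [6]
  Insert 3 (step 8): P = [1, 2, 3] / [5, 6, 7] / [8] / [9];  Q = [1, 2, 3] / [4, 5, 7] / [6] / [8]
  Insert 4 (step 9): P = [1, 2, 3, 4] / [5, 6, 7] / [8] / [9];  Q = [1, 2, 3, 9] / [4, 5, 7] / [6] / [8]
Final shape: (4, 3, 1, 1).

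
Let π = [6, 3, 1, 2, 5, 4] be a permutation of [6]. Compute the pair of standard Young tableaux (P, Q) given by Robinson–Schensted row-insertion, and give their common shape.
P = [1, 2, 4] / [3, 5] / [6];  Q = [1, 4, 5] / [2, 6] / [3];  common shape = (3, 2, 1)

Row-insert the values π_1, π_2, … into P one at a time, bumping the leftmost entry strictly greater than the inserted value down to the next row. The recording tableau Q records, in position (i, j), the step at which that cell was added to P.
  Insert 6 (step 1): P = [6];  Q = [1]
  Insert 3 (step 2): P = [3] / [6];  Q = [1] / [2]
  Insert 1 (step 3): P = [1] / [3] / [6];  Q = [1] / [2] / [3]
  Insert 2 (step 4): P = [1, 2] / [3] / [6];  Q = [1, 4] / [2] / [3]
  Insert 5 (step 5): P = [1, 2, 5] / [3] / [6];  Q = [1, 4, 5] / [2] / [3]
  Insert 4 (step 6): P = [1, 2, 4] / [3, 5] / [6];  Q = [1, 4, 5] / [2, 6] / [3]
Final shape: (3, 2, 1).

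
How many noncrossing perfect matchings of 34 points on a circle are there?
C_17 = 129644790

These noncrossing handshakes are counted by the Catalan number C_n = (1/(n + 1)) · C(2n, n). For n = 17: C_17 = (1/18) · C(34, 17) = 2333606220/18 = 129644790.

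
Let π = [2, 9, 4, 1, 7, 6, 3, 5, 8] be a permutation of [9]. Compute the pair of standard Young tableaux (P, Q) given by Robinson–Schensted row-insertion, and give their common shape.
P = [1, 3, 5, 8] / [2, 4, 6] / [7] / [9];  Q = [1, 2, 5, 9] / [3, 6, 8] / [4] / [7];  common shape = (4, 3, 1, 1)

Row-insert the values π_1, π_2, … into P one at a time, bumping the leftmost entry strictly greater than the inserted value down to the next row. The recording tableau Q records, in position (i, j), the step at which that cell was added to P.
  Insert 2 (step 1): P = [2];  Q = [1]
  Insert 9 (step 2): P = [2, 9];  Q = [1, 2]
  Insert 4 (step 3): P = [2, 4] / [9];  Q = [1, 2] / [3]
  Insert 1 (step 4): P = [1, 4] / [2] / [9];  Q = [1, 2] / [3] / [4]
  Insert 7 (step 5): P = [1, 4, 7] / [2] / [9];  Q = [1, 2, 5] / [3] / [4]
  Insert 6 (step 6): P = [1, 4, 6] / [2, 7] / [9];  Q = [1, 2, 5] / [3, 6] / [4]
  Insert 3 (step 7): P = [1, 3, 6] / [2, 4] / [7] / [9];  Q = [1, 2, 5] / [3, 6] / [4] / [7]
  Insert 5 (step 8): P = [1, 3, 5] / [2, 4, 6] / [7] / [9];  Q = [1, 2, 5] / [3, 6, 8] / [4] / [7]
  Insert 8 (step 9): P = [1, 3, 5, 8] / [2, 4, 6] / [7] / [9];  Q = [1, 2, 5, 9] / [3, 6, 8] / [4] / [7]
Final shape: (4, 3, 1, 1).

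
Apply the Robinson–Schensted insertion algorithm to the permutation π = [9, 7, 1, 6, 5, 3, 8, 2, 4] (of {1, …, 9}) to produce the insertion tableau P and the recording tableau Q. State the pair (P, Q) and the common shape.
P = [1, 2, 4] / [3, 8] / [5] / [6] / [7] / [9];  Q = [1, 4, 7] / [2, 9] / [3] / [5] / [6] / [8];  common shape = (3, 2, 1, 1, 1, 1)

Row-insert the values π_1, π_2, … into P one at a time, bumping the leftmost entry strictly greater than the inserted value down to the next row. The recording tableau Q records, in position (i, j), the step at which that cell was added to P.
  Insert 9 (step 1): P = [9];  Q = [1]
  Insert 7 (step 2): P = [7] / [9];  Q = [1] / [2]
  Insert 1 (step 3): P = [1] / [7] / [9];  Q = [1] / [2] / [3]
  Insert 6 (step 4): P = [1, 6] / [7] / [9];  Q = [1, 4] / [2] / [3]
  Insert 5 (step 5): P = [1, 5] / [6] / [7] / [9];  Q = [1, 4] / [2] / [3] / [5]
  Insert 3 (step 6): P = [1, 3] / [5] / [6] / [7] / [9];  Q = [1, 4] / [2] / [3] / [5] / [6]
  Insert 8 (step 7): P = [1, 3, 8] / [5] / [6] / [7] / [9];  Q = [1, 4, 7] / [2] / [3] / [5] / [6]
  Insert 2 (step 8): P = [1, 2, 8] / [3] / [5] / [6] / [7] / [9];  Q = [1, 4, 7] / [2] / [3] / [5] / [6] / [8]
  Insert 4 (step 9): P = [1, 2, 4] / [3, 8] / [5] / [6] / [7] / [9];  Q = [1, 4, 7] / [2, 9] / [3] / [5] / [6] / [8]
Final shape: (3, 2, 1, 1, 1, 1).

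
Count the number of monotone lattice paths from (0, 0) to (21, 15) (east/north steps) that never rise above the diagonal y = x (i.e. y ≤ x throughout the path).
Number of paths = 1771605360

By the reflection principle (André's argument), the number of monotone paths to (21, 15) with n ≤ m that never go above y = x is C(36, 21) − C(36, 22) = 5567902560 − 3796297200 = 1771605360.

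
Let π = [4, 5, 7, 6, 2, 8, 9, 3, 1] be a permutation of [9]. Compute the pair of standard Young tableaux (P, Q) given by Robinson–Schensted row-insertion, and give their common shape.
P = [1, 3, 6, 8, 9] / [2, 5] / [4] / [7];  Q = [1, 2, 3, 6, 7] / [4, 8] / [5] / [9];  common shape = (5, 2, 1, 1)

Row-insert the values π_1, π_2, … into P one at a time, bumping the leftmost entry strictly greater than the inserted value down to the next row. The recording tableau Q records, in position (i, j), the step at which that cell was added to P.
  Insert 4 (step 1): P = [4];  Q = [1]
  Insert 5 (step 2): P = [4, 5];  Q = [1, 2]
  Insert 7 (step 3): P = [4, 5, 7];  Q = [1, 2, 3]
  Insert 6 (step 4): P = [4, 5, 6] / [7];  Q = [1, 2, 3] / [4]
  Insert 2 (step 5): P = [2, 5, 6] / [4] / [7];  Q = [1, 2, 3] / [4] / [5]
  Insert 8 (step 6): P = [2, 5, 6, 8] / [4] / [7];  Q = [1, 2, 3, 6] / [4] / [5]
  Insert 9 (step 7): P = [2, 5, 6, 8, 9] / [4] / [7];  Q = [1, 2, 3, 6, 7] / [4] / [5]
  Insert 3 (step 8): P = [2, 3, 6, 8, 9] / [4, 5] / [7];  Q = [1, 2, 3, 6, 7] / [4, 8] / [5]
  Insert 1 (step 9): P = [1, 3, 6, 8, 9] / [2, 5] / [4] / [7];  Q = [1, 2, 3, 6, 7] / [4, 8] / [5] / [9]
Final shape: (5, 2, 1, 1).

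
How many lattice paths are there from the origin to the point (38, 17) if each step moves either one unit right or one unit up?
Number of paths = 68248282427325

A monotone lattice path from (0, 0) to (38, 17) consists of 38 east steps and 17 north steps in some order, so it is determined by which 38 of the 55 steps are east. The count is C(55, 38) = 68248282427325.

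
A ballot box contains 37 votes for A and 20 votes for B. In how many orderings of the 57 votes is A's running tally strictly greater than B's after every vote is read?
Strict-lead orderings = 360957582615630

Total orderings of the 57 votes with 37 for A: C(57, 37) = 1210269541711230. By the Bertrand ballot formula (Cycle Lemma / reflection principle), the number of orderings in which A is strictly ahead of B throughout is (p − q)/(p + q) · C(p + q, p) = (37 − 20)/(37 + 20) · 1210269541711230 = 360957582615630.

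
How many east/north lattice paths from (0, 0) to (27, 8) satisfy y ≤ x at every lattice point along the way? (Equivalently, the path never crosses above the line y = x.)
Number of paths = 16811300

By the reflection principle (André's argument), the number of monotone paths to (27, 8) with n ≤ m that never go above y = x is C(35, 27) − C(35, 28) = 23535820 − 6724520 = 16811300.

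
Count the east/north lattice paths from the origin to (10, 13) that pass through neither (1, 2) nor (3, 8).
Number of paths = 576034

Inclusion–exclusion. Total paths: C(23, 10) = 1144066. Through P₁: C(3, 1)·C(20, 9) = 503880. Through P₂: C(11, 3)·C(12, 7) = 130680. Since P₁ is strictly southwest of P₂, a monotone path through both must visit P₁ then P₂; paths through both = C(3, 1)·C(8, 2)·C(12, 7) = 66528. Avoid both = 1144066 − 503880 − 130680 + 66528 = 576034.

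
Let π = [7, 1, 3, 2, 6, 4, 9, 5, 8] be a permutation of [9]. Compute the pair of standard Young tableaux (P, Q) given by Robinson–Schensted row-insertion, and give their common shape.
P = [1, 2, 4, 5, 8] / [3, 6, 9] / [7];  Q = [1, 3, 5, 7, 9] / [2, 6, 8] / [4];  common shape = (5, 3, 1)

Row-insert the values π_1, π_2, … into P one at a time, bumping the leftmost entry strictly greater than the inserted value down to the next row. The recording tableau Q records, in position (i, j), the step at which that cell was added to P.
  Insert 7 (step 1): P = [7];  Q = [1]
  Insert 1 (step 2): P = [1] / [7];  Q = [1] / [2]
  Insert 3 (step 3): P = [1, 3] / [7];  Q = [1, 3] / [2]
  Insert 2 (step 4): P = [1, 2] / [3] / [7];  Q = [1, 3] / [2] / [4]
  Insert 6 (step 5): P = [1, 2, 6] / [3] / [7];  Q = [1, 3, 5] / [2] / [4]
  Insert 4 (step 6): P = [1, 2, 4] / [3, 6] / [7];  Q = [1, 3, 5] / [2, 6] / [4]
  Insert 9 (step 7): P = [1, 2, 4, 9] / [3, 6] / [7];  Q = [1, 3, 5, 7] / [2, 6] / [4]
  Insert 5 (step 8): P = [1, 2, 4, 5] / [3, 6, 9] / [7];  Q = [1, 3, 5, 7] / [2, 6, 8] / [4]
  Insert 8 (step 9): P = [1, 2, 4, 5, 8] / [3, 6, 9] / [7];  Q = [1, 3, 5, 7, 9] / [2, 6, 8] / [4]
Final shape: (5, 3, 1).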